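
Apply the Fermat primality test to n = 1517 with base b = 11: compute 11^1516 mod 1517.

11^1 ≡ 11 (mod 1517)
11^2 ≡ 11^2 = 121 ≡ 121 (mod 1517)
11^4 ≡ 121^2 = 14641 ≡ 988 (mod 1517)
11^8 ≡ 988^2 = 976144 ≡ 713 (mod 1517)
11^16 ≡ 713^2 = 508369 ≡ 174 (mod 1517)
11^32 ≡ 174^2 = 30276 ≡ 1453 (mod 1517)
11^64 ≡ 1453^2 = 2111209 ≡ 1062 (mod 1517)
11^128 ≡ 1062^2 = 1127844 ≡ 713 (mod 1517)
11^256 ≡ 713^2 = 508369 ≡ 174 (mod 1517)
11^512 ≡ 174^2 = 30276 ≡ 1453 (mod 1517)
11^1024 ≡ 1453^2 = 2111209 ≡ 1062 (mod 1517)
1516 = 1024 + 256 + 128 + 64 + 32 + 8 + 4 in binary powers of 2.
So 11^1516 ≡ 1062 · 174 · 713 · 1062 · 1453 · 713 · 988 ≡ 359 (mod 1517).
Since 359 ≠ 1, base 11 is a Fermat witness: 1517 is composite.

359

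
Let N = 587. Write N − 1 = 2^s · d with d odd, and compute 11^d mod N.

586

587 − 1 = 586 = 2^1 · 293, so d = 293.
11^1 ≡ 11 (mod 587)
11^2 ≡ 11^2 = 121 ≡ 121 (mod 587)
11^4 ≡ 121^2 = 14641 ≡ 553 (mod 587)
11^8 ≡ 553^2 = 305809 ≡ 569 (mod 587)
11^16 ≡ 569^2 = 323761 ≡ 324 (mod 587)
11^32 ≡ 324^2 = 104976 ≡ 490 (mod 587)
11^64 ≡ 490^2 = 240100 ≡ 17 (mod 587)
11^128 ≡ 17^2 = 289 ≡ 289 (mod 587)
11^256 ≡ 289^2 = 83521 ≡ 167 (mod 587)
293 = 256 + 32 + 4 + 1 in binary powers of 2.
So 11^293 ≡ 167 · 490 · 553 · 11 ≡ 586 (mod 587).
Since 11^d ≡ 586 (mod 587), base 11 does not prove 587 composite.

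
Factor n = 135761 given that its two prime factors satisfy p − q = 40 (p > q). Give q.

349

Since p = q + 40, we have 135761 = q(q + 40), so q² + 40q − 135761 = 0.
Discriminant: 40² + 4·135761 = 1600 + 543044 = 544644; √544644 = 738.
q = (−40 + 738)/2 = 349, and p = q + 40 = 389.
Check: 349 · 389 = 135761.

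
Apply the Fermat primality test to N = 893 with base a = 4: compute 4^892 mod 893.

61

4^1 ≡ 4 (mod 893)
4^2 ≡ 4^2 = 16 ≡ 16 (mod 893)
4^4 ≡ 16^2 = 256 ≡ 256 (mod 893)
4^8 ≡ 256^2 = 65536 ≡ 347 (mod 893)
4^16 ≡ 347^2 = 120409 ≡ 747 (mod 893)
4^32 ≡ 747^2 = 558009 ≡ 777 (mod 893)
4^64 ≡ 777^2 = 603729 ≡ 61 (mod 893)
4^128 ≡ 61^2 = 3721 ≡ 149 (mod 893)
4^256 ≡ 149^2 = 22201 ≡ 769 (mod 893)
4^512 ≡ 769^2 = 591361 ≡ 195 (mod 893)
892 = 512 + 256 + 64 + 32 + 16 + 8 + 4 in binary powers of 2.
So 4^892 ≡ 195 · 769 · 61 · 777 · 747 · 347 · 256 ≡ 61 (mod 893).
Since 61 ≠ 1, base 4 is a Fermat witness: 893 is composite.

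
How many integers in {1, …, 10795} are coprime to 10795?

Factor: 10795 = 5 · 17 · 127.
φ(10795) = (5−1) · (17−1) · (127−1) = 4 · 16 · 126 = 8064.

8064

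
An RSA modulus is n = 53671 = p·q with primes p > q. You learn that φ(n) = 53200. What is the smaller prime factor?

191

φ(n) = (p−1)(q−1) = n − (p+q) + 1, so p + q = 53671 − 53200 + 1 = 472.
p and q are the roots of t² − 472t + 53671 = 0.
Discriminant: 472² − 4·53671 = 222784 − 214684 = 8100; √8100 = 90.
q = (472 − 90)/2 = 191, p = (472 + 90)/2 = 281.
Check: 191 · 281 = 53671.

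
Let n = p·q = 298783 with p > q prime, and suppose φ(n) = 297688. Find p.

587

φ(n) = (p−1)(q−1) = n − (p+q) + 1, so p + q = 298783 − 297688 + 1 = 1096.
p and q are the roots of t² − 1096t + 298783 = 0.
Discriminant: 1096² − 4·298783 = 1201216 − 1195132 = 6084; √6084 = 78.
q = (1096 − 78)/2 = 509, p = (1096 + 78)/2 = 587.
Check: 509 · 587 = 298783.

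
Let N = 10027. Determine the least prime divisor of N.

10027 is odd.
Digit sum 10, not divisible by 3.
Ends in 7: not divisible by 5.
7: 10027 = 7·1432 + 3
11: 10027 = 11·911 + 6
13: 10027 = 13·771 + 4
17: 10027 = 17·589 + 14
19: 10027 = 19·527 + 14
23: 10027 = 23·435 + 22
29: 10027 = 29·345 + 22
31: 10027 = 31·323 + 14
37: 10027 = 37·271

37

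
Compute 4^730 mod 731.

4^1 ≡ 4 (mod 731)
4^2 ≡ 4^2 = 16 ≡ 16 (mod 731)
4^4 ≡ 16^2 = 256 ≡ 256 (mod 731)
4^8 ≡ 256^2 = 65536 ≡ 477 (mod 731)
4^16 ≡ 477^2 = 227529 ≡ 188 (mod 731)
4^32 ≡ 188^2 = 35344 ≡ 256 (mod 731)
4^64 ≡ 256^2 = 65536 ≡ 477 (mod 731)
4^128 ≡ 477^2 = 227529 ≡ 188 (mod 731)
4^256 ≡ 188^2 = 35344 ≡ 256 (mod 731)
4^512 ≡ 256^2 = 65536 ≡ 477 (mod 731)
730 = 512 + 128 + 64 + 16 + 8 + 2 in binary powers of 2.
So 4^730 ≡ 477 · 188 · 477 · 188 · 477 · 16 ≡ 16 (mod 731).
Since 16 ≠ 1, base 4 is a Fermat witness: 731 is composite.

16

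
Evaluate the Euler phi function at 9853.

Factor: 9853 = 59 · 167.
φ(9853) = (59−1) · (167−1) = 58 · 166 = 9628.

9628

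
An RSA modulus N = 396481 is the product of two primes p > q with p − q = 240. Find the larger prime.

761

Since p = q + 240, we have 396481 = q(q + 240), so q² + 240q − 396481 = 0.
Discriminant: 240² + 4·396481 = 57600 + 1585924 = 1643524; √1643524 = 1282.
q = (−240 + 1282)/2 = 521, and p = q + 240 = 761.
Check: 521 · 761 = 396481.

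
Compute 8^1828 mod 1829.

1349

8^1 ≡ 8 (mod 1829)
8^2 ≡ 8^2 = 64 ≡ 64 (mod 1829)
8^4 ≡ 64^2 = 4096 ≡ 438 (mod 1829)
8^8 ≡ 438^2 = 191844 ≡ 1628 (mod 1829)
8^16 ≡ 1628^2 = 2650384 ≡ 163 (mod 1829)
8^32 ≡ 163^2 = 26569 ≡ 963 (mod 1829)
8^64 ≡ 963^2 = 927369 ≡ 66 (mod 1829)
8^128 ≡ 66^2 = 4356 ≡ 698 (mod 1829)
8^256 ≡ 698^2 = 487204 ≡ 690 (mod 1829)
8^512 ≡ 690^2 = 476100 ≡ 560 (mod 1829)
8^1024 ≡ 560^2 = 313600 ≡ 841 (mod 1829)
1828 = 1024 + 512 + 256 + 32 + 4 in binary powers of 2.
So 8^1828 ≡ 841 · 560 · 690 · 963 · 438 ≡ 1349 (mod 1829).
Since 1349 ≠ 1, base 8 is a Fermat witness: 1829 is composite.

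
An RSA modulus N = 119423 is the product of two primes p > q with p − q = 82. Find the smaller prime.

307

Since p = q + 82, we have 119423 = q(q + 82), so q² + 82q − 119423 = 0.
Discriminant: 82² + 4·119423 = 6724 + 477692 = 484416; √484416 = 696.
q = (−82 + 696)/2 = 307, and p = q + 82 = 389.
Check: 307 · 389 = 119423.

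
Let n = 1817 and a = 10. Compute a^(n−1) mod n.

1094

10^1 ≡ 10 (mod 1817)
10^2 ≡ 10^2 = 100 ≡ 100 (mod 1817)
10^4 ≡ 100^2 = 10000 ≡ 915 (mod 1817)
10^8 ≡ 915^2 = 837225 ≡ 1405 (mod 1817)
10^16 ≡ 1405^2 = 1974025 ≡ 763 (mod 1817)
10^32 ≡ 763^2 = 582169 ≡ 729 (mod 1817)
10^64 ≡ 729^2 = 531441 ≡ 877 (mod 1817)
10^128 ≡ 877^2 = 769129 ≡ 538 (mod 1817)
10^256 ≡ 538^2 = 289444 ≡ 541 (mod 1817)
10^512 ≡ 541^2 = 292681 ≡ 144 (mod 1817)
10^1024 ≡ 144^2 = 20736 ≡ 749 (mod 1817)
1816 = 1024 + 512 + 256 + 16 + 8 in binary powers of 2.
So 10^1816 ≡ 749 · 144 · 541 · 763 · 1405 ≡ 1094 (mod 1817).
Since 1094 ≠ 1, base 10 is a Fermat witness: 1817 is composite.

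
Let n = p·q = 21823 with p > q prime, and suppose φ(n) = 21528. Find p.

157

φ(n) = (p−1)(q−1) = n − (p+q) + 1, so p + q = 21823 − 21528 + 1 = 296.
p and q are the roots of t² − 296t + 21823 = 0.
Discriminant: 296² − 4·21823 = 87616 − 87292 = 324; √324 = 18.
q = (296 − 18)/2 = 139, p = (296 + 18)/2 = 157.
Check: 139 · 157 = 21823.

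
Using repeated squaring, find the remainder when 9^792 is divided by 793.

9^1 ≡ 9 (mod 793)
9^2 ≡ 9^2 = 81 ≡ 81 (mod 793)
9^4 ≡ 81^2 = 6561 ≡ 217 (mod 793)
9^8 ≡ 217^2 = 47089 ≡ 302 (mod 793)
9^16 ≡ 302^2 = 91204 ≡ 9 (mod 793)
9^32 ≡ 9^2 = 81 ≡ 81 (mod 793)
9^64 ≡ 81^2 = 6561 ≡ 217 (mod 793)
9^128 ≡ 217^2 = 47089 ≡ 302 (mod 793)
9^256 ≡ 302^2 = 91204 ≡ 9 (mod 793)
9^512 ≡ 9^2 = 81 ≡ 81 (mod 793)
792 = 512 + 256 + 16 + 8 in binary powers of 2.
So 9^792 ≡ 81 · 9 · 9 · 302 ≡ 508 (mod 793).
Since 508 ≠ 1, base 9 is a Fermat witness: 793 is composite.

508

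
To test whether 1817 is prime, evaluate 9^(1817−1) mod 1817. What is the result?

9^1 ≡ 9 (mod 1817)
9^2 ≡ 9^2 = 81 ≡ 81 (mod 1817)
9^4 ≡ 81^2 = 6561 ≡ 1110 (mod 1817)
9^8 ≡ 1110^2 = 1232100 ≡ 174 (mod 1817)
9^16 ≡ 174^2 = 30276 ≡ 1204 (mod 1817)
9^32 ≡ 1204^2 = 1449616 ≡ 1467 (mod 1817)
9^64 ≡ 1467^2 = 2152089 ≡ 761 (mod 1817)
9^128 ≡ 761^2 = 579121 ≡ 1315 (mod 1817)
9^256 ≡ 1315^2 = 1729225 ≡ 1258 (mod 1817)
9^512 ≡ 1258^2 = 1582564 ≡ 1774 (mod 1817)
9^1024 ≡ 1774^2 = 3147076 ≡ 32 (mod 1817)
1816 = 1024 + 512 + 256 + 16 + 8 in binary powers of 2.
So 9^1816 ≡ 32 · 1774 · 1258 · 1204 · 174 ≡ 1021 (mod 1817).
Since 1021 ≠ 1, base 9 is a Fermat witness: 1817 is composite.

1021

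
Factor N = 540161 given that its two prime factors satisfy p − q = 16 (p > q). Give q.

Since p = q + 16, we have 540161 = q(q + 16), so q² + 16q − 540161 = 0.
Discriminant: 16² + 4·540161 = 256 + 2160644 = 2160900; √2160900 = 1470.
q = (−16 + 1470)/2 = 727, and p = q + 16 = 743.
Check: 727 · 743 = 540161.

727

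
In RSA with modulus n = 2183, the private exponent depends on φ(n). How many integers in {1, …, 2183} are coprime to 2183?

Factor: 2183 = 37 · 59.
φ(2183) = (37−1) · (59−1) = 36 · 58 = 2088.

2088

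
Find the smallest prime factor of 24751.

53

24751 is odd.
Digit sum 19, not divisible by 3.
Ends in 1: not divisible by 5.
7: 24751 = 7·3535 + 6
11: 24751 = 11·2250 + 1
13: 24751 = 13·1903 + 12
17: 24751 = 17·1455 + 16
19: 24751 = 19·1302 + 13
23: 24751 = 23·1076 + 3
29: 24751 = 29·853 + 14
31: 24751 = 31·798 + 13
37: 24751 = 37·668 + 35
41: 24751 = 41·603 + 28
43: 24751 = 43·575 + 26
47: 24751 = 47·526 + 29
53: 24751 = 53·467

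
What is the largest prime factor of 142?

142 = 2 · 71
71 is prime.
So 142 = 2 · 71; the largest prime factor is 71.

71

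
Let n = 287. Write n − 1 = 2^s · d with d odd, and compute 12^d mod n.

199

287 − 1 = 286 = 2^1 · 143, so d = 143.
12^1 ≡ 12 (mod 287)
12^2 ≡ 12^2 = 144 ≡ 144 (mod 287)
12^4 ≡ 144^2 = 20736 ≡ 72 (mod 287)
12^8 ≡ 72^2 = 5184 ≡ 18 (mod 287)
12^16 ≡ 18^2 = 324 ≡ 37 (mod 287)
12^32 ≡ 37^2 = 1369 ≡ 221 (mod 287)
12^64 ≡ 221^2 = 48841 ≡ 51 (mod 287)
12^128 ≡ 51^2 = 2601 ≡ 18 (mod 287)
143 = 128 + 8 + 4 + 2 + 1 in binary powers of 2.
So 12^143 ≡ 18 · 18 · 72 · 144 · 12 ≡ 199 (mod 287).
Squaring chain: 199; never reaches −1, so base 12 is a Miller–Rabin witness that 287 is composite.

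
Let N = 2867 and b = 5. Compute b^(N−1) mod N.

5^1 ≡ 5 (mod 2867)
5^2 ≡ 5^2 = 25 ≡ 25 (mod 2867)
5^4 ≡ 25^2 = 625 ≡ 625 (mod 2867)
5^8 ≡ 625^2 = 390625 ≡ 713 (mod 2867)
5^16 ≡ 713^2 = 508369 ≡ 910 (mod 2867)
5^32 ≡ 910^2 = 828100 ≡ 2404 (mod 2867)
5^64 ≡ 2404^2 = 5779216 ≡ 2211 (mod 2867)
5^128 ≡ 2211^2 = 4888521 ≡ 286 (mod 2867)
5^256 ≡ 286^2 = 81796 ≡ 1520 (mod 2867)
5^512 ≡ 1520^2 = 2310400 ≡ 2465 (mod 2867)
5^1024 ≡ 2465^2 = 6076225 ≡ 1052 (mod 2867)
5^2048 ≡ 1052^2 = 1106704 ≡ 42 (mod 2867)
2866 = 2048 + 512 + 256 + 32 + 16 + 2 in binary powers of 2.
So 5^2866 ≡ 42 · 2465 · 1520 · 2404 · 910 · 25 ≡ 544 (mod 2867).
Since 544 ≠ 1, base 5 is a Fermat witness: 2867 is composite.

544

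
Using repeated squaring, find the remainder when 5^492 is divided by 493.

344

5^1 ≡ 5 (mod 493)
5^2 ≡ 5^2 = 25 ≡ 25 (mod 493)
5^4 ≡ 25^2 = 625 ≡ 132 (mod 493)
5^8 ≡ 132^2 = 17424 ≡ 169 (mod 493)
5^16 ≡ 169^2 = 28561 ≡ 460 (mod 493)
5^32 ≡ 460^2 = 211600 ≡ 103 (mod 493)
5^64 ≡ 103^2 = 10609 ≡ 256 (mod 493)
5^128 ≡ 256^2 = 65536 ≡ 460 (mod 493)
5^256 ≡ 460^2 = 211600 ≡ 103 (mod 493)
492 = 256 + 128 + 64 + 32 + 8 + 4 in binary powers of 2.
So 5^492 ≡ 103 · 460 · 256 · 103 · 169 · 132 ≡ 344 (mod 493).
Since 344 ≠ 1, base 5 is a Fermat witness: 493 is composite.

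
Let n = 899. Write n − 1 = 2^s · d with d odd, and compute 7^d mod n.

877

899 − 1 = 898 = 2^1 · 449, so d = 449.
7^1 ≡ 7 (mod 899)
7^2 ≡ 7^2 = 49 ≡ 49 (mod 899)
7^4 ≡ 49^2 = 2401 ≡ 603 (mod 899)
7^8 ≡ 603^2 = 363609 ≡ 413 (mod 899)
7^16 ≡ 413^2 = 170569 ≡ 658 (mod 899)
7^32 ≡ 658^2 = 432964 ≡ 545 (mod 899)
7^64 ≡ 545^2 = 297025 ≡ 355 (mod 899)
7^128 ≡ 355^2 = 126025 ≡ 165 (mod 899)
7^256 ≡ 165^2 = 27225 ≡ 255 (mod 899)
449 = 256 + 128 + 64 + 1 in binary powers of 2.
So 7^449 ≡ 255 · 165 · 355 · 7 ≡ 877 (mod 899).
Squaring chain: 877; never reaches −1, so base 7 is a Miller–Rabin witness that 899 is composite.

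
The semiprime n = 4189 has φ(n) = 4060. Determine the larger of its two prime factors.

71

φ(n) = (p−1)(q−1) = n − (p+q) + 1, so p + q = 4189 − 4060 + 1 = 130.
p and q are the roots of t² − 130t + 4189 = 0.
Discriminant: 130² − 4·4189 = 16900 − 16756 = 144; √144 = 12.
q = (130 − 12)/2 = 59, p = (130 + 12)/2 = 71.
Check: 59 · 71 = 4189.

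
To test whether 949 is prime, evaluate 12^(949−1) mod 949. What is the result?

12^1 ≡ 12 (mod 949)
12^2 ≡ 12^2 = 144 ≡ 144 (mod 949)
12^4 ≡ 144^2 = 20736 ≡ 807 (mod 949)
12^8 ≡ 807^2 = 651249 ≡ 235 (mod 949)
12^16 ≡ 235^2 = 55225 ≡ 183 (mod 949)
12^32 ≡ 183^2 = 33489 ≡ 274 (mod 949)
12^64 ≡ 274^2 = 75076 ≡ 105 (mod 949)
12^128 ≡ 105^2 = 11025 ≡ 586 (mod 949)
12^256 ≡ 586^2 = 343396 ≡ 807 (mod 949)
12^512 ≡ 807^2 = 651249 ≡ 235 (mod 949)
948 = 512 + 256 + 128 + 32 + 16 + 4 in binary powers of 2.
So 12^948 ≡ 235 · 807 · 586 · 274 · 183 · 807 ≡ 794 (mod 949).
Since 794 ≠ 1, base 12 is a Fermat witness: 949 is composite.

794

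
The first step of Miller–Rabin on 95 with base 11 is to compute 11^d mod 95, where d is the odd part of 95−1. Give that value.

26

95 − 1 = 94 = 2^1 · 47, so d = 47.
11^1 ≡ 11 (mod 95)
11^2 ≡ 11^2 = 121 ≡ 26 (mod 95)
11^4 ≡ 26^2 = 676 ≡ 11 (mod 95)
11^8 ≡ 11^2 = 121 ≡ 26 (mod 95)
11^16 ≡ 26^2 = 676 ≡ 11 (mod 95)
11^32 ≡ 11^2 = 121 ≡ 26 (mod 95)
47 = 32 + 8 + 4 + 2 + 1 in binary powers of 2.
So 11^47 ≡ 26 · 26 · 11 · 26 · 11 ≡ 26 (mod 95).
Squaring chain: 26; never reaches −1, so base 11 is a Miller–Rabin witness that 95 is composite.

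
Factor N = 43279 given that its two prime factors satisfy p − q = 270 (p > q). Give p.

Since p = q + 270, we have 43279 = q(q + 270), so q² + 270q − 43279 = 0.
Discriminant: 270² + 4·43279 = 72900 + 173116 = 246016; √246016 = 496.
q = (−270 + 496)/2 = 113, and p = q + 270 = 383.
Check: 113 · 383 = 43279.

383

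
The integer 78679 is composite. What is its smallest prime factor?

19

78679 is odd.
Digit sum 37, not divisible by 3.
Ends in 9: not divisible by 5.
7: 78679 = 7·11239 + 6
11: 78679 = 11·7152 + 7
13: 78679 = 13·6052 + 3
17: 78679 = 17·4628 + 3
19: 78679 = 19·4141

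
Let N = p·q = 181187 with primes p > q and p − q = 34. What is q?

Since p = q + 34, we have 181187 = q(q + 34), so q² + 34q − 181187 = 0.
Discriminant: 34² + 4·181187 = 1156 + 724748 = 725904; √725904 = 852.
q = (−34 + 852)/2 = 409, and p = q + 34 = 443.
Check: 409 · 443 = 181187.

409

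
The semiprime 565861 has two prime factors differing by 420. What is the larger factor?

991

Since p = q + 420, we have 565861 = q(q + 420), so q² + 420q − 565861 = 0.
Discriminant: 420² + 4·565861 = 176400 + 2263444 = 2439844; √2439844 = 1562.
q = (−420 + 1562)/2 = 571, and p = q + 420 = 991.
Check: 571 · 991 = 565861.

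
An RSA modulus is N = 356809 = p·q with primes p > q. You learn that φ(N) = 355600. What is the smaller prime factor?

φ(n) = (p−1)(q−1) = n − (p+q) + 1, so p + q = 356809 − 355600 + 1 = 1210.
p and q are the roots of t² − 1210t + 356809 = 0.
Discriminant: 1210² − 4·356809 = 1464100 − 1427236 = 36864; √36864 = 192.
q = (1210 − 192)/2 = 509, p = (1210 + 192)/2 = 701.
Check: 509 · 701 = 356809.

509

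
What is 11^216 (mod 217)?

11^1 ≡ 11 (mod 217)
11^2 ≡ 11^2 = 121 ≡ 121 (mod 217)
11^4 ≡ 121^2 = 14641 ≡ 102 (mod 217)
11^8 ≡ 102^2 = 10404 ≡ 205 (mod 217)
11^16 ≡ 205^2 = 42025 ≡ 144 (mod 217)
11^32 ≡ 144^2 = 20736 ≡ 121 (mod 217)
11^64 ≡ 121^2 = 14641 ≡ 102 (mod 217)
11^128 ≡ 102^2 = 10404 ≡ 205 (mod 217)
216 = 128 + 64 + 16 + 8 in binary powers of 2.
So 11^216 ≡ 205 · 102 · 144 · 205 ≡ 190 (mod 217).
Since 190 ≠ 1, base 11 is a Fermat witness: 217 is composite.

190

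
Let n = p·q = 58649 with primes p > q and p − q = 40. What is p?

Since p = q + 40, we have 58649 = q(q + 40), so q² + 40q − 58649 = 0.
Discriminant: 40² + 4·58649 = 1600 + 234596 = 236196; √236196 = 486.
q = (−40 + 486)/2 = 223, and p = q + 40 = 263.
Check: 223 · 263 = 58649.

263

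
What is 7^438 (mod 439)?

1

7^1 ≡ 7 (mod 439)
7^2 ≡ 7^2 = 49 ≡ 49 (mod 439)
7^4 ≡ 49^2 = 2401 ≡ 206 (mod 439)
7^8 ≡ 206^2 = 42436 ≡ 292 (mod 439)
7^16 ≡ 292^2 = 85264 ≡ 98 (mod 439)
7^32 ≡ 98^2 = 9604 ≡ 385 (mod 439)
7^64 ≡ 385^2 = 148225 ≡ 282 (mod 439)
7^128 ≡ 282^2 = 79524 ≡ 65 (mod 439)
7^256 ≡ 65^2 = 4225 ≡ 274 (mod 439)
438 = 256 + 128 + 32 + 16 + 4 + 2 in binary powers of 2.
So 7^438 ≡ 274 · 65 · 385 · 98 · 206 · 49 ≡ 1 (mod 439).
Since the result is 1, base 7 gives no evidence that 439 is composite.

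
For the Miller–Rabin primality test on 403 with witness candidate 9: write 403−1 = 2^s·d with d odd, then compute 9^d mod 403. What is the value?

403 − 1 = 402 = 2^1 · 201, so d = 201.
9^1 ≡ 9 (mod 403)
9^2 ≡ 9^2 = 81 ≡ 81 (mod 403)
9^4 ≡ 81^2 = 6561 ≡ 113 (mod 403)
9^8 ≡ 113^2 = 12769 ≡ 276 (mod 403)
9^16 ≡ 276^2 = 76176 ≡ 9 (mod 403)
9^32 ≡ 9^2 = 81 ≡ 81 (mod 403)
9^64 ≡ 81^2 = 6561 ≡ 113 (mod 403)
9^128 ≡ 113^2 = 12769 ≡ 276 (mod 403)
201 = 128 + 64 + 8 + 1 in binary powers of 2.
So 9^201 ≡ 276 · 113 · 276 · 9 ≡ 287 (mod 403).
Squaring chain: 287; never reaches −1, so base 9 is a Miller–Rabin witness that 403 is composite.

287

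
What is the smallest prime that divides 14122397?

14122397 is odd.
Digit sum 29, not divisible by 3.
Ends in 7: not divisible by 5.
7: 14122397 = 7·2017485 + 2
11: 14122397 = 11·1283854 + 3
13: 14122397 = 13·1086338 + 3
17: 14122397 = 17·830729 + 4
19: 14122397 = 19·743284 + 1
23: 14122397 = 23·614017 + 6
29: 14122397 = 29·486979 + 6
31: 14122397 = 31·455561 + 6
37: 14122397 = 37·381686 + 15
41: 14122397 = 41·344448 + 29
43: 14122397 = 43·328427 + 36
47: 14122397 = 47·300476 + 25
53: 14122397 = 53·266460 + 17
59: 14122397 = 59·239362 + 39
61: 14122397 = 61·231514 + 43
67: 14122397 = 67·210782 + 3
71: 14122397 = 71·198907

71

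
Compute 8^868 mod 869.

368

8^1 ≡ 8 (mod 869)
8^2 ≡ 8^2 = 64 ≡ 64 (mod 869)
8^4 ≡ 64^2 = 4096 ≡ 620 (mod 869)
8^8 ≡ 620^2 = 384400 ≡ 302 (mod 869)
8^16 ≡ 302^2 = 91204 ≡ 828 (mod 869)
8^32 ≡ 828^2 = 685584 ≡ 812 (mod 869)
8^64 ≡ 812^2 = 659344 ≡ 642 (mod 869)
8^128 ≡ 642^2 = 412164 ≡ 258 (mod 869)
8^256 ≡ 258^2 = 66564 ≡ 520 (mod 869)
8^512 ≡ 520^2 = 270400 ≡ 141 (mod 869)
868 = 512 + 256 + 64 + 32 + 4 in binary powers of 2.
So 8^868 ≡ 141 · 520 · 642 · 812 · 620 ≡ 368 (mod 869).
Since 368 ≠ 1, base 8 is a Fermat witness: 869 is composite.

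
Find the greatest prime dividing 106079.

61

106079 = 37 · 2867
2867 = 47 · 61
61 is prime.
So 106079 = 37 · 47 · 61; the largest prime factor is 61.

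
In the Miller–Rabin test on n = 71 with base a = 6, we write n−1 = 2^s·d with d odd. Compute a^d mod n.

1

71 − 1 = 70 = 2^1 · 35, so d = 35.
6^1 ≡ 6 (mod 71)
6^2 ≡ 6^2 = 36 ≡ 36 (mod 71)
6^4 ≡ 36^2 = 1296 ≡ 18 (mod 71)
6^8 ≡ 18^2 = 324 ≡ 40 (mod 71)
6^16 ≡ 40^2 = 1600 ≡ 38 (mod 71)
6^32 ≡ 38^2 = 1444 ≡ 24 (mod 71)
35 = 32 + 2 + 1 in binary powers of 2.
So 6^35 ≡ 24 · 36 · 6 ≡ 1 (mod 71).
Since 6^d ≡ 1 (mod 71), base 6 does not prove 71 composite.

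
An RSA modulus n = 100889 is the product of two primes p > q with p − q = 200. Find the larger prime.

433

Since p = q + 200, we have 100889 = q(q + 200), so q² + 200q − 100889 = 0.
Discriminant: 200² + 4·100889 = 40000 + 403556 = 443556; √443556 = 666.
q = (−200 + 666)/2 = 233, and p = q + 200 = 433.
Check: 233 · 433 = 100889.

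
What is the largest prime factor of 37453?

37453 = 13 · 2881
2881 = 43 · 67
67 is prime.
So 37453 = 13 · 43 · 67; the largest prime factor is 67.

67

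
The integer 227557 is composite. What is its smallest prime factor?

227557 is odd.
Digit sum 28, not divisible by 3.
Ends in 7: not divisible by 5.
7: 227557 = 7·32508 + 1
11: 227557 = 11·20687

11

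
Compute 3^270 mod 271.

3^1 ≡ 3 (mod 271)
3^2 ≡ 3^2 = 9 ≡ 9 (mod 271)
3^4 ≡ 9^2 = 81 ≡ 81 (mod 271)
3^8 ≡ 81^2 = 6561 ≡ 57 (mod 271)
3^16 ≡ 57^2 = 3249 ≡ 268 (mod 271)
3^32 ≡ 268^2 = 71824 ≡ 9 (mod 271)
3^64 ≡ 9^2 = 81 ≡ 81 (mod 271)
3^128 ≡ 81^2 = 6561 ≡ 57 (mod 271)
3^256 ≡ 57^2 = 3249 ≡ 268 (mod 271)
270 = 256 + 8 + 4 + 2 in binary powers of 2.
So 3^270 ≡ 268 · 57 · 81 · 9 ≡ 1 (mod 271).
Since the result is 1, base 3 gives no evidence that 271 is composite.

1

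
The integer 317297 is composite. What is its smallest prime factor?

43

317297 is odd.
Digit sum 29, not divisible by 3.
Ends in 7: not divisible by 5.
7: 317297 = 7·45328 + 1
11: 317297 = 11·28845 + 2
13: 317297 = 13·24407 + 6
17: 317297 = 17·18664 + 9
19: 317297 = 19·16699 + 16
23: 317297 = 23·13795 + 12
29: 317297 = 29·10941 + 8
31: 317297 = 31·10235 + 12
37: 317297 = 37·8575 + 22
41: 317297 = 41·7738 + 39
43: 317297 = 43·7379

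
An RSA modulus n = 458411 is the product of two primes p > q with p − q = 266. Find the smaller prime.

Since p = q + 266, we have 458411 = q(q + 266), so q² + 266q − 458411 = 0.
Discriminant: 266² + 4·458411 = 70756 + 1833644 = 1904400; √1904400 = 1380.
q = (−266 + 1380)/2 = 557, and p = q + 266 = 823.
Check: 557 · 823 = 458411.

557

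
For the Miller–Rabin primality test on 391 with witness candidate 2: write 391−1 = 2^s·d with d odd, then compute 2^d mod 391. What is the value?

348

391 − 1 = 390 = 2^1 · 195, so d = 195.
2^1 ≡ 2 (mod 391)
2^2 ≡ 2^2 = 4 ≡ 4 (mod 391)
2^4 ≡ 4^2 = 16 ≡ 16 (mod 391)
2^8 ≡ 16^2 = 256 ≡ 256 (mod 391)
2^16 ≡ 256^2 = 65536 ≡ 239 (mod 391)
2^32 ≡ 239^2 = 57121 ≡ 35 (mod 391)
2^64 ≡ 35^2 = 1225 ≡ 52 (mod 391)
2^128 ≡ 52^2 = 2704 ≡ 358 (mod 391)
195 = 128 + 64 + 2 + 1 in binary powers of 2.
So 2^195 ≡ 358 · 52 · 4 · 2 ≡ 348 (mod 391).
Squaring chain: 348; never reaches −1, so base 2 is a Miller–Rabin witness that 391 is composite.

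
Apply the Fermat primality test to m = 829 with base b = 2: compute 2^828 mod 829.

2^1 ≡ 2 (mod 829)
2^2 ≡ 2^2 = 4 ≡ 4 (mod 829)
2^4 ≡ 4^2 = 16 ≡ 16 (mod 829)
2^8 ≡ 16^2 = 256 ≡ 256 (mod 829)
2^16 ≡ 256^2 = 65536 ≡ 45 (mod 829)
2^32 ≡ 45^2 = 2025 ≡ 367 (mod 829)
2^64 ≡ 367^2 = 134689 ≡ 391 (mod 829)
2^128 ≡ 391^2 = 152881 ≡ 345 (mod 829)
2^256 ≡ 345^2 = 119025 ≡ 478 (mod 829)
2^512 ≡ 478^2 = 228484 ≡ 509 (mod 829)
828 = 512 + 256 + 32 + 16 + 8 + 4 in binary powers of 2.
So 2^828 ≡ 509 · 478 · 367 · 45 · 256 · 16 ≡ 1 (mod 829).
Since the result is 1, base 2 gives no evidence that 829 is composite.

1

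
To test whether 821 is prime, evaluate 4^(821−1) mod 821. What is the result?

1

4^1 ≡ 4 (mod 821)
4^2 ≡ 4^2 = 16 ≡ 16 (mod 821)
4^4 ≡ 16^2 = 256 ≡ 256 (mod 821)
4^8 ≡ 256^2 = 65536 ≡ 677 (mod 821)
4^16 ≡ 677^2 = 458329 ≡ 211 (mod 821)
4^32 ≡ 211^2 = 44521 ≡ 187 (mod 821)
4^64 ≡ 187^2 = 34969 ≡ 487 (mod 821)
4^128 ≡ 487^2 = 237169 ≡ 721 (mod 821)
4^256 ≡ 721^2 = 519841 ≡ 148 (mod 821)
4^512 ≡ 148^2 = 21904 ≡ 558 (mod 821)
820 = 512 + 256 + 32 + 16 + 4 in binary powers of 2.
So 4^820 ≡ 558 · 148 · 187 · 211 · 256 ≡ 1 (mod 821).
Since the result is 1, base 4 gives no evidence that 821 is composite.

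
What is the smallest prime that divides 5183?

5183 is odd.
Digit sum 17, not divisible by 3.
Ends in 3: not divisible by 5.
7: 5183 = 7·740 + 3
11: 5183 = 11·471 + 2
13: 5183 = 13·398 + 9
17: 5183 = 17·304 + 15
19: 5183 = 19·272 + 15
23: 5183 = 23·225 + 8
29: 5183 = 29·178 + 21
31: 5183 = 31·167 + 6
37: 5183 = 37·140 + 3
41: 5183 = 41·126 + 17
43: 5183 = 43·120 + 23
47: 5183 = 47·110 + 13
53: 5183 = 53·97 + 42
59: 5183 = 59·87 + 50
61: 5183 = 61·84 + 59
67: 5183 = 67·77 + 24
71: 5183 = 71·73

71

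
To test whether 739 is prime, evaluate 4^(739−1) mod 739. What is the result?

1

4^1 ≡ 4 (mod 739)
4^2 ≡ 4^2 = 16 ≡ 16 (mod 739)
4^4 ≡ 16^2 = 256 ≡ 256 (mod 739)
4^8 ≡ 256^2 = 65536 ≡ 504 (mod 739)
4^16 ≡ 504^2 = 254016 ≡ 539 (mod 739)
4^32 ≡ 539^2 = 290521 ≡ 94 (mod 739)
4^64 ≡ 94^2 = 8836 ≡ 707 (mod 739)
4^128 ≡ 707^2 = 499849 ≡ 285 (mod 739)
4^256 ≡ 285^2 = 81225 ≡ 674 (mod 739)
4^512 ≡ 674^2 = 454276 ≡ 530 (mod 739)
738 = 512 + 128 + 64 + 32 + 2 in binary powers of 2.
So 4^738 ≡ 530 · 285 · 707 · 94 · 16 ≡ 1 (mod 739).
Since the result is 1, base 4 gives no evidence that 739 is composite.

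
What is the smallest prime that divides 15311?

15311 is odd.
Digit sum 11, not divisible by 3.
Ends in 1: not divisible by 5.
7: 15311 = 7·2187 + 2
11: 15311 = 11·1391 + 10
13: 15311 = 13·1177 + 10
17: 15311 = 17·900 + 11
19: 15311 = 19·805 + 16
23: 15311 = 23·665 + 16
29: 15311 = 29·527 + 28
31: 15311 = 31·493 + 28
37: 15311 = 37·413 + 30
41: 15311 = 41·373 + 18
43: 15311 = 43·356 + 3
47: 15311 = 47·325 + 36
53: 15311 = 53·288 + 47
59: 15311 = 59·259 + 30
61: 15311 = 61·251

61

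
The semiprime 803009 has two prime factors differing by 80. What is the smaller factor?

857

Since p = q + 80, we have 803009 = q(q + 80), so q² + 80q − 803009 = 0.
Discriminant: 80² + 4·803009 = 6400 + 3212036 = 3218436; √3218436 = 1794.
q = (−80 + 1794)/2 = 857, and p = q + 80 = 937.
Check: 857 · 937 = 803009.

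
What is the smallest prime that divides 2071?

19

2071 is odd.
Digit sum 10, not divisible by 3.
Ends in 1: not divisible by 5.
7: 2071 = 7·295 + 6
11: 2071 = 11·188 + 3
13: 2071 = 13·159 + 4
17: 2071 = 17·121 + 14
19: 2071 = 19·109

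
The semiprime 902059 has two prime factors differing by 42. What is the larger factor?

971

Since p = q + 42, we have 902059 = q(q + 42), so q² + 42q − 902059 = 0.
Discriminant: 42² + 4·902059 = 1764 + 3608236 = 3610000; √3610000 = 1900.
q = (−42 + 1900)/2 = 929, and p = q + 42 = 971.
Check: 929 · 971 = 902059.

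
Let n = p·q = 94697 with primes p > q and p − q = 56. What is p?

Since p = q + 56, we have 94697 = q(q + 56), so q² + 56q − 94697 = 0.
Discriminant: 56² + 4·94697 = 3136 + 378788 = 381924; √381924 = 618.
q = (−56 + 618)/2 = 281, and p = q + 56 = 337.
Check: 281 · 337 = 94697.

337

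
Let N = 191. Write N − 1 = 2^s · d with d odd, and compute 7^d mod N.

190

191 − 1 = 190 = 2^1 · 95, so d = 95.
7^1 ≡ 7 (mod 191)
7^2 ≡ 7^2 = 49 ≡ 49 (mod 191)
7^4 ≡ 49^2 = 2401 ≡ 109 (mod 191)
7^8 ≡ 109^2 = 11881 ≡ 39 (mod 191)
7^16 ≡ 39^2 = 1521 ≡ 184 (mod 191)
7^32 ≡ 184^2 = 33856 ≡ 49 (mod 191)
7^64 ≡ 49^2 = 2401 ≡ 109 (mod 191)
95 = 64 + 16 + 8 + 4 + 2 + 1 in binary powers of 2.
So 7^95 ≡ 109 · 184 · 39 · 109 · 49 · 7 ≡ 190 (mod 191).
Since 7^d ≡ 190 (mod 191), base 7 does not prove 191 composite.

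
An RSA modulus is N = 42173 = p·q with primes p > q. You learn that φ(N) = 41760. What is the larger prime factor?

233

φ(n) = (p−1)(q−1) = n − (p+q) + 1, so p + q = 42173 − 41760 + 1 = 414.
p and q are the roots of t² − 414t + 42173 = 0.
Discriminant: 414² − 4·42173 = 171396 − 168692 = 2704; √2704 = 52.
q = (414 − 52)/2 = 181, p = (414 + 52)/2 = 233.
Check: 181 · 233 = 42173.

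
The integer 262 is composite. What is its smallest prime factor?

2

262 is even: 2 divides it.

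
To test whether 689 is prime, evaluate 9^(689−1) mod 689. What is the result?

100

9^1 ≡ 9 (mod 689)
9^2 ≡ 9^2 = 81 ≡ 81 (mod 689)
9^4 ≡ 81^2 = 6561 ≡ 360 (mod 689)
9^8 ≡ 360^2 = 129600 ≡ 68 (mod 689)
9^16 ≡ 68^2 = 4624 ≡ 490 (mod 689)
9^32 ≡ 490^2 = 240100 ≡ 328 (mod 689)
9^64 ≡ 328^2 = 107584 ≡ 100 (mod 689)
9^128 ≡ 100^2 = 10000 ≡ 354 (mod 689)
9^256 ≡ 354^2 = 125316 ≡ 607 (mod 689)
9^512 ≡ 607^2 = 368449 ≡ 523 (mod 689)
688 = 512 + 128 + 32 + 16 in binary powers of 2.
So 9^688 ≡ 523 · 354 · 328 · 490 ≡ 100 (mod 689).
Since 100 ≠ 1, base 9 is a Fermat witness: 689 is composite.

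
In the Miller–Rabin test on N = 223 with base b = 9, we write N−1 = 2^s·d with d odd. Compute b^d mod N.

223 − 1 = 222 = 2^1 · 111, so d = 111.
9^1 ≡ 9 (mod 223)
9^2 ≡ 9^2 = 81 ≡ 81 (mod 223)
9^4 ≡ 81^2 = 6561 ≡ 94 (mod 223)
9^8 ≡ 94^2 = 8836 ≡ 139 (mod 223)
9^16 ≡ 139^2 = 19321 ≡ 143 (mod 223)
9^32 ≡ 143^2 = 20449 ≡ 156 (mod 223)
9^64 ≡ 156^2 = 24336 ≡ 29 (mod 223)
111 = 64 + 32 + 8 + 4 + 2 + 1 in binary powers of 2.
So 9^111 ≡ 29 · 156 · 139 · 94 · 81 · 9 ≡ 1 (mod 223).
Since 9^d ≡ 1 (mod 223), base 9 does not prove 223 composite.

1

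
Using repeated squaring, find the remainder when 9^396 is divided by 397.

9^1 ≡ 9 (mod 397)
9^2 ≡ 9^2 = 81 ≡ 81 (mod 397)
9^4 ≡ 81^2 = 6561 ≡ 209 (mod 397)
9^8 ≡ 209^2 = 43681 ≡ 11 (mod 397)
9^16 ≡ 11^2 = 121 ≡ 121 (mod 397)
9^32 ≡ 121^2 = 14641 ≡ 349 (mod 397)
9^64 ≡ 349^2 = 121801 ≡ 319 (mod 397)
9^128 ≡ 319^2 = 101761 ≡ 129 (mod 397)
9^256 ≡ 129^2 = 16641 ≡ 364 (mod 397)
396 = 256 + 128 + 8 + 4 in binary powers of 2.
So 9^396 ≡ 364 · 129 · 11 · 209 ≡ 1 (mod 397).
Since the result is 1, base 9 gives no evidence that 397 is composite.

1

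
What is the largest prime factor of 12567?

12567 = 3 · 4189
4189 = 59 · 71
71 is prime.
So 12567 = 3 · 59 · 71; the largest prime factor is 71.

71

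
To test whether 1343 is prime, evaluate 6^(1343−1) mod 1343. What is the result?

6^1 ≡ 6 (mod 1343)
6^2 ≡ 6^2 = 36 ≡ 36 (mod 1343)
6^4 ≡ 36^2 = 1296 ≡ 1296 (mod 1343)
6^8 ≡ 1296^2 = 1679616 ≡ 866 (mod 1343)
6^16 ≡ 866^2 = 749956 ≡ 562 (mod 1343)
6^32 ≡ 562^2 = 315844 ≡ 239 (mod 1343)
6^64 ≡ 239^2 = 57121 ≡ 715 (mod 1343)
6^128 ≡ 715^2 = 511225 ≡ 885 (mod 1343)
6^256 ≡ 885^2 = 783225 ≡ 256 (mod 1343)
6^512 ≡ 256^2 = 65536 ≡ 1072 (mod 1343)
6^1024 ≡ 1072^2 = 1149184 ≡ 919 (mod 1343)
1342 = 1024 + 256 + 32 + 16 + 8 + 4 + 2 in binary powers of 2.
So 6^1342 ≡ 919 · 256 · 239 · 562 · 866 · 1296 · 36 ≡ 9 (mod 1343).
Since 9 ≠ 1, base 6 is a Fermat witness: 1343 is composite.

9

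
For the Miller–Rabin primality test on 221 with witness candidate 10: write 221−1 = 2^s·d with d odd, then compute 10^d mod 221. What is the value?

192

221 − 1 = 220 = 2^2 · 55, so d = 55.
10^1 ≡ 10 (mod 221)
10^2 ≡ 10^2 = 100 ≡ 100 (mod 221)
10^4 ≡ 100^2 = 10000 ≡ 55 (mod 221)
10^8 ≡ 55^2 = 3025 ≡ 152 (mod 221)
10^16 ≡ 152^2 = 23104 ≡ 120 (mod 221)
10^32 ≡ 120^2 = 14400 ≡ 35 (mod 221)
55 = 32 + 16 + 4 + 2 + 1 in binary powers of 2.
So 10^55 ≡ 35 · 120 · 55 · 100 · 10 ≡ 192 (mod 221).
Squaring chain: 192 → 178; never reaches −1, so base 10 is a Miller–Rabin witness that 221 is composite.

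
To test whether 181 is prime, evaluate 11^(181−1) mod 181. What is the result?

1

11^1 ≡ 11 (mod 181)
11^2 ≡ 11^2 = 121 ≡ 121 (mod 181)
11^4 ≡ 121^2 = 14641 ≡ 161 (mod 181)
11^8 ≡ 161^2 = 25921 ≡ 38 (mod 181)
11^16 ≡ 38^2 = 1444 ≡ 177 (mod 181)
11^32 ≡ 177^2 = 31329 ≡ 16 (mod 181)
11^64 ≡ 16^2 = 256 ≡ 75 (mod 181)
11^128 ≡ 75^2 = 5625 ≡ 14 (mod 181)
180 = 128 + 32 + 16 + 4 in binary powers of 2.
So 11^180 ≡ 14 · 16 · 177 · 161 ≡ 1 (mod 181).
Since the result is 1, base 11 gives no evidence that 181 is composite.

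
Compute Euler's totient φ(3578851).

Factor: 3578851 = 137 · 151 · 173.
φ(3578851) = (137−1) · (151−1) · (173−1) = 136 · 150 · 172 = 3508800.

3508800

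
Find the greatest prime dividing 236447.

236447 = 41 · 5767
5767 = 73 · 79
79 is prime.
So 236447 = 41 · 73 · 79; the largest prime factor is 79.

79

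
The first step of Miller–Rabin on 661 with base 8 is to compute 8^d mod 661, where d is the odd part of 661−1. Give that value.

661 − 1 = 660 = 2^2 · 165, so d = 165.
8^1 ≡ 8 (mod 661)
8^2 ≡ 8^2 = 64 ≡ 64 (mod 661)
8^4 ≡ 64^2 = 4096 ≡ 130 (mod 661)
8^8 ≡ 130^2 = 16900 ≡ 375 (mod 661)
8^16 ≡ 375^2 = 140625 ≡ 493 (mod 661)
8^32 ≡ 493^2 = 243049 ≡ 462 (mod 661)
8^64 ≡ 462^2 = 213444 ≡ 602 (mod 661)
8^128 ≡ 602^2 = 362404 ≡ 176 (mod 661)
165 = 128 + 32 + 4 + 1 in binary powers of 2.
So 8^165 ≡ 176 · 462 · 130 · 8 ≡ 106 (mod 661).
Squaring chain: 106 → 660; reaches −1, so base 8 does not prove 661 composite.

106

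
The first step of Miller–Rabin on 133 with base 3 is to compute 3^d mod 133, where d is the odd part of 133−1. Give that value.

133 − 1 = 132 = 2^2 · 33, so d = 33.
3^1 ≡ 3 (mod 133)
3^2 ≡ 3^2 = 9 ≡ 9 (mod 133)
3^4 ≡ 9^2 = 81 ≡ 81 (mod 133)
3^8 ≡ 81^2 = 6561 ≡ 44 (mod 133)
3^16 ≡ 44^2 = 1936 ≡ 74 (mod 133)
3^32 ≡ 74^2 = 5476 ≡ 23 (mod 133)
33 = 32 + 1 in binary powers of 2.
So 3^33 ≡ 23 · 3 ≡ 69 (mod 133).
Squaring chain: 69 → 106; never reaches −1, so base 3 is a Miller–Rabin witness that 133 is composite.

69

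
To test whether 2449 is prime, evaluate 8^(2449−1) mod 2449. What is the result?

8^1 ≡ 8 (mod 2449)
8^2 ≡ 8^2 = 64 ≡ 64 (mod 2449)
8^4 ≡ 64^2 = 4096 ≡ 1647 (mod 2449)
8^8 ≡ 1647^2 = 2712609 ≡ 1566 (mod 2449)
8^16 ≡ 1566^2 = 2452356 ≡ 907 (mod 2449)
8^32 ≡ 907^2 = 822649 ≡ 2234 (mod 2449)
8^64 ≡ 2234^2 = 4990756 ≡ 2143 (mod 2449)
8^128 ≡ 2143^2 = 4592449 ≡ 574 (mod 2449)
8^256 ≡ 574^2 = 329476 ≡ 1310 (mod 2449)
8^512 ≡ 1310^2 = 1716100 ≡ 1800 (mod 2449)
8^1024 ≡ 1800^2 = 3240000 ≡ 2422 (mod 2449)
8^2048 ≡ 2422^2 = 5866084 ≡ 729 (mod 2449)
2448 = 2048 + 256 + 128 + 16 in binary powers of 2.
So 8^2448 ≡ 729 · 1310 · 574 · 907 ≡ 2279 (mod 2449).
Since 2279 ≠ 1, base 8 is a Fermat witness: 2449 is composite.

2279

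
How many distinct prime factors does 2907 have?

3

2907 = 3^2 · 323
323 = 17 · 19
2907 = 3^2 · 17 · 19, which has 3 distinct prime factors.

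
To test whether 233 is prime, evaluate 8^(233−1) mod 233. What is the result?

8^1 ≡ 8 (mod 233)
8^2 ≡ 8^2 = 64 ≡ 64 (mod 233)
8^4 ≡ 64^2 = 4096 ≡ 135 (mod 233)
8^8 ≡ 135^2 = 18225 ≡ 51 (mod 233)
8^16 ≡ 51^2 = 2601 ≡ 38 (mod 233)
8^32 ≡ 38^2 = 1444 ≡ 46 (mod 233)
8^64 ≡ 46^2 = 2116 ≡ 19 (mod 233)
8^128 ≡ 19^2 = 361 ≡ 128 (mod 233)
232 = 128 + 64 + 32 + 8 in binary powers of 2.
So 8^232 ≡ 128 · 19 · 46 · 51 ≡ 1 (mod 233).
Since the result is 1, base 8 gives no evidence that 233 is composite.

1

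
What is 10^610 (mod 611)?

10^1 ≡ 10 (mod 611)
10^2 ≡ 10^2 = 100 ≡ 100 (mod 611)
10^4 ≡ 100^2 = 10000 ≡ 224 (mod 611)
10^8 ≡ 224^2 = 50176 ≡ 74 (mod 611)
10^16 ≡ 74^2 = 5476 ≡ 588 (mod 611)
10^32 ≡ 588^2 = 345744 ≡ 529 (mod 611)
10^64 ≡ 529^2 = 279841 ≡ 3 (mod 611)
10^128 ≡ 3^2 = 9 ≡ 9 (mod 611)
10^256 ≡ 9^2 = 81 ≡ 81 (mod 611)
10^512 ≡ 81^2 = 6561 ≡ 451 (mod 611)
610 = 512 + 64 + 32 + 2 in binary powers of 2.
So 10^610 ≡ 451 · 3 · 529 · 100 ≡ 549 (mod 611).
Since 549 ≠ 1, base 10 is a Fermat witness: 611 is composite.

549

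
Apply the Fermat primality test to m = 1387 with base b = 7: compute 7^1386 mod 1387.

1122

7^1 ≡ 7 (mod 1387)
7^2 ≡ 7^2 = 49 ≡ 49 (mod 1387)
7^4 ≡ 49^2 = 2401 ≡ 1014 (mod 1387)
7^8 ≡ 1014^2 = 1028196 ≡ 429 (mod 1387)
7^16 ≡ 429^2 = 184041 ≡ 957 (mod 1387)
7^32 ≡ 957^2 = 915849 ≡ 429 (mod 1387)
7^64 ≡ 429^2 = 184041 ≡ 957 (mod 1387)
7^128 ≡ 957^2 = 915849 ≡ 429 (mod 1387)
7^256 ≡ 429^2 = 184041 ≡ 957 (mod 1387)
7^512 ≡ 957^2 = 915849 ≡ 429 (mod 1387)
7^1024 ≡ 429^2 = 184041 ≡ 957 (mod 1387)
1386 = 1024 + 256 + 64 + 32 + 8 + 2 in binary powers of 2.
So 7^1386 ≡ 957 · 957 · 957 · 429 · 429 · 49 ≡ 1122 (mod 1387).
Since 1122 ≠ 1, base 7 is a Fermat witness: 1387 is composite.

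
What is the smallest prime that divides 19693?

19693 is odd.
Digit sum 28, not divisible by 3.
Ends in 3: not divisible by 5.
7: 19693 = 7·2813 + 2
11: 19693 = 11·1790 + 3
13: 19693 = 13·1514 + 11
17: 19693 = 17·1158 + 7
19: 19693 = 19·1036 + 9
23: 19693 = 23·856 + 5
29: 19693 = 29·679 + 2
31: 19693 = 31·635 + 8
37: 19693 = 37·532 + 9
41: 19693 = 41·480 + 13
43: 19693 = 43·457 + 42
47: 19693 = 47·419

47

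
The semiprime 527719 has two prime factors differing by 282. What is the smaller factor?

Since p = q + 282, we have 527719 = q(q + 282), so q² + 282q − 527719 = 0.
Discriminant: 282² + 4·527719 = 79524 + 2110876 = 2190400; √2190400 = 1480.
q = (−282 + 1480)/2 = 599, and p = q + 282 = 881.
Check: 599 · 881 = 527719.

599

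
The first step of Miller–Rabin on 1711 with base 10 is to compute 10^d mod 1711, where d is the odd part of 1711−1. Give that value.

396

1711 − 1 = 1710 = 2^1 · 855, so d = 855.
10^1 ≡ 10 (mod 1711)
10^2 ≡ 10^2 = 100 ≡ 100 (mod 1711)
10^4 ≡ 100^2 = 10000 ≡ 1445 (mod 1711)
10^8 ≡ 1445^2 = 2088025 ≡ 605 (mod 1711)
10^16 ≡ 605^2 = 366025 ≡ 1582 (mod 1711)
10^32 ≡ 1582^2 = 2502724 ≡ 1242 (mod 1711)
10^64 ≡ 1242^2 = 1542564 ≡ 953 (mod 1711)
10^128 ≡ 953^2 = 908209 ≡ 1379 (mod 1711)
10^256 ≡ 1379^2 = 1901641 ≡ 720 (mod 1711)
10^512 ≡ 720^2 = 518400 ≡ 1678 (mod 1711)
855 = 512 + 256 + 64 + 16 + 4 + 2 + 1 in binary powers of 2.
So 10^855 ≡ 1678 · 720 · 953 · 1582 · 1445 · 100 · 10 ≡ 396 (mod 1711).
Squaring chain: 396; never reaches −1, so base 10 is a Miller–Rabin witness that 1711 is composite.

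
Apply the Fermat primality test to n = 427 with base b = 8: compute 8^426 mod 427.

393

8^1 ≡ 8 (mod 427)
8^2 ≡ 8^2 = 64 ≡ 64 (mod 427)
8^4 ≡ 64^2 = 4096 ≡ 253 (mod 427)
8^8 ≡ 253^2 = 64009 ≡ 386 (mod 427)
8^16 ≡ 386^2 = 148996 ≡ 400 (mod 427)
8^32 ≡ 400^2 = 160000 ≡ 302 (mod 427)
8^64 ≡ 302^2 = 91204 ≡ 253 (mod 427)
8^128 ≡ 253^2 = 64009 ≡ 386 (mod 427)
8^256 ≡ 386^2 = 148996 ≡ 400 (mod 427)
426 = 256 + 128 + 32 + 8 + 2 in binary powers of 2.
So 8^426 ≡ 400 · 386 · 302 · 386 · 64 ≡ 393 (mod 427).
Since 393 ≠ 1, base 8 is a Fermat witness: 427 is composite.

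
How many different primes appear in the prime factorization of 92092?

92092 = 2^2 · 23023
23023 = 7 · 3289
3289 = 11 · 299
299 = 13 · 23
92092 = 2^2 · 7 · 11 · 13 · 23, which has 5 distinct prime factors.

5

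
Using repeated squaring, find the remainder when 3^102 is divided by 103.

1

3^1 ≡ 3 (mod 103)
3^2 ≡ 3^2 = 9 ≡ 9 (mod 103)
3^4 ≡ 9^2 = 81 ≡ 81 (mod 103)
3^8 ≡ 81^2 = 6561 ≡ 72 (mod 103)
3^16 ≡ 72^2 = 5184 ≡ 34 (mod 103)
3^32 ≡ 34^2 = 1156 ≡ 23 (mod 103)
3^64 ≡ 23^2 = 529 ≡ 14 (mod 103)
102 = 64 + 32 + 4 + 2 in binary powers of 2.
So 3^102 ≡ 14 · 23 · 81 · 9 ≡ 1 (mod 103).
Since the result is 1, base 3 gives no evidence that 103 is composite.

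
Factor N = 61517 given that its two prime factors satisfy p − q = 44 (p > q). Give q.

227

Since p = q + 44, we have 61517 = q(q + 44), so q² + 44q − 61517 = 0.
Discriminant: 44² + 4·61517 = 1936 + 246068 = 248004; √248004 = 498.
q = (−44 + 498)/2 = 227, and p = q + 44 = 271.
Check: 227 · 271 = 61517.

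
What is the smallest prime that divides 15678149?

15678149 is odd.
Digit sum 41, not divisible by 3.
Ends in 9: not divisible by 5.
7: 15678149 = 7·2239735 + 4
11: 15678149 = 11·1425286 + 3
13: 15678149 = 13·1206011 + 6
17: 15678149 = 17·922244 + 1
19: 15678149 = 19·825165 + 14
23: 15678149 = 23·681658 + 15
29: 15678149 = 29·540625 + 24
31: 15678149 = 31·505746 + 23
37: 15678149 = 37·423733 + 28
41: 15678149 = 41·382393 + 36
43: 15678149 = 43·364608 + 5
47: 15678149 = 47·333577 + 30
53: 15678149 = 53·295814 + 7
59: 15678149 = 59·265731 + 20
61: 15678149 = 61·257018 + 51
67: 15678149 = 67·234002 + 15
71: 15678149 = 71·220819

71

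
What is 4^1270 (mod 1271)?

1

4^1 ≡ 4 (mod 1271)
4^2 ≡ 4^2 = 16 ≡ 16 (mod 1271)
4^4 ≡ 16^2 = 256 ≡ 256 (mod 1271)
4^8 ≡ 256^2 = 65536 ≡ 715 (mod 1271)
4^16 ≡ 715^2 = 511225 ≡ 283 (mod 1271)
4^32 ≡ 283^2 = 80089 ≡ 16 (mod 1271)
4^64 ≡ 16^2 = 256 ≡ 256 (mod 1271)
4^128 ≡ 256^2 = 65536 ≡ 715 (mod 1271)
4^256 ≡ 715^2 = 511225 ≡ 283 (mod 1271)
4^512 ≡ 283^2 = 80089 ≡ 16 (mod 1271)
4^1024 ≡ 16^2 = 256 ≡ 256 (mod 1271)
1270 = 1024 + 128 + 64 + 32 + 16 + 4 + 2 in binary powers of 2.
So 4^1270 ≡ 256 · 715 · 256 · 16 · 283 · 256 · 16 ≡ 1 (mod 1271).
Since the result is 1, base 4 gives no evidence that 1271 is composite.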